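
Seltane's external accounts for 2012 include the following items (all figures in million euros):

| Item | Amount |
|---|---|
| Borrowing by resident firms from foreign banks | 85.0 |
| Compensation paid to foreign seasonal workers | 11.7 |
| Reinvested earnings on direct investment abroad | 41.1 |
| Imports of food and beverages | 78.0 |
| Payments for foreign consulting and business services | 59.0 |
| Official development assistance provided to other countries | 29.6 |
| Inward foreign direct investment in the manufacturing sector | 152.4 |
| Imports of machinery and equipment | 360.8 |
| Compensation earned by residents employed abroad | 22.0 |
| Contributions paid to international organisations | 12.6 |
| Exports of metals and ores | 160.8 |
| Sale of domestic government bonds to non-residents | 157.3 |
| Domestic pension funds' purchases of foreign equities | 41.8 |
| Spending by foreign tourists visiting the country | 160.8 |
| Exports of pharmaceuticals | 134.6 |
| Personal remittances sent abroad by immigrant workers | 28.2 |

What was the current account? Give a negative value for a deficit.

-60.6

Goods: -360.8 + 134.6 - 78.0 + 160.8 = -143.4
Services: -59.0 + 160.8 = 101.8
Primary income: 22.0 + 41.1 - 11.7 = 51.4
Secondary income: -12.6 - 29.6 - 28.2 = -70.4
Current account = (-143.4) + 101.8 + 51.4 + (-70.4) = -60.6
(Excluded from the current account — financial account: borrowing by resident firms from foreign banks 85.0, inward foreign direct investment in the manufacturing sector 152.4, sale of domestic government bonds to non-residents 157.3, domestic pension funds' purchases of foreign equities 41.8.)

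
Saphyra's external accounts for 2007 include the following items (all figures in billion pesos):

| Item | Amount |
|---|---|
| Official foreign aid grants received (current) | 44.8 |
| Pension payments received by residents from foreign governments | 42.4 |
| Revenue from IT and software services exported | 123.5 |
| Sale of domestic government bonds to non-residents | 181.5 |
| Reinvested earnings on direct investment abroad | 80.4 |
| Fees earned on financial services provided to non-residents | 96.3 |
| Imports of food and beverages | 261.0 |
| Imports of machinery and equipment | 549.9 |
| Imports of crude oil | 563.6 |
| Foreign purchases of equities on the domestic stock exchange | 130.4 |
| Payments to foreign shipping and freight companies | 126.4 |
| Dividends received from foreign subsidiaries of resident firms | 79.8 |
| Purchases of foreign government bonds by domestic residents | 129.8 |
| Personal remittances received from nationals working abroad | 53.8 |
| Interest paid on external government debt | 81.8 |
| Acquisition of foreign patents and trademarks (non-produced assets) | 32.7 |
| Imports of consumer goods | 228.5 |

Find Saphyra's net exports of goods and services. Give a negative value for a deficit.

-1509.6

Goods: -228.5 - 549.9 - 261.0 - 563.6 = -1603.0
Services: 123.5 - 126.4 + 96.3 = 93.4
Trade balance = -1603.0 + 93.4 = -1509.6
(Excluded from the trade balance — secondary income: official foreign aid grants received (current) 44.8, pension payments received by residents from foreign governments 42.4, personal remittances received from nationals working abroad 53.8; financial account: sale of domestic government bonds to non-residents 181.5, foreign purchases of equities on the domestic stock exchange 130.4, purchases of foreign government bonds by domestic residents 129.8; primary income: reinvested earnings on direct investment abroad 80.4, dividends received from foreign subsidiaries of resident firms 79.8, interest paid on external government debt 81.8; capital account: acquisition of foreign patents and trademarks (non-produced assets) 32.7.)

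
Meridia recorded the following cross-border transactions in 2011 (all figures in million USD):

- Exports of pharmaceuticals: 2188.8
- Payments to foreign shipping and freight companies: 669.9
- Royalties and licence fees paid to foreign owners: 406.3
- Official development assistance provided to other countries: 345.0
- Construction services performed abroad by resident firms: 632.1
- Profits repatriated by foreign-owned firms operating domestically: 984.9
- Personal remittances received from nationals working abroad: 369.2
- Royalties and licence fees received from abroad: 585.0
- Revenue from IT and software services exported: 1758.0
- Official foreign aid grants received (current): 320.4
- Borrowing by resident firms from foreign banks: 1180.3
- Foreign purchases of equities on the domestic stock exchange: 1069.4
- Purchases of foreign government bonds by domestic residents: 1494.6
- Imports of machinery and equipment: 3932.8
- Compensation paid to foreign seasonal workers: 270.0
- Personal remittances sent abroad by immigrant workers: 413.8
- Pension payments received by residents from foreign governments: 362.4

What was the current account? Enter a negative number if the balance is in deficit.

Goods: 2188.8 - 3932.8 = -1744.0
Services: 1758.0 + 585.0 + 632.1 - 669.9 - 406.3 = 1898.9
Primary income: -984.9 - 270.0 = -1254.9
Secondary income: 369.2 + 362.4 - 413.8 - 345.0 + 320.4 = 293.2
Current account = (-1744.0) + 1898.9 + (-1254.9) + 293.2 = -806.8
(Excluded from the current account — financial account: borrowing by resident firms from foreign banks 1180.3, foreign purchases of equities on the domestic stock exchange 1069.4, purchases of foreign government bonds by domestic residents 1494.6.)

-806.8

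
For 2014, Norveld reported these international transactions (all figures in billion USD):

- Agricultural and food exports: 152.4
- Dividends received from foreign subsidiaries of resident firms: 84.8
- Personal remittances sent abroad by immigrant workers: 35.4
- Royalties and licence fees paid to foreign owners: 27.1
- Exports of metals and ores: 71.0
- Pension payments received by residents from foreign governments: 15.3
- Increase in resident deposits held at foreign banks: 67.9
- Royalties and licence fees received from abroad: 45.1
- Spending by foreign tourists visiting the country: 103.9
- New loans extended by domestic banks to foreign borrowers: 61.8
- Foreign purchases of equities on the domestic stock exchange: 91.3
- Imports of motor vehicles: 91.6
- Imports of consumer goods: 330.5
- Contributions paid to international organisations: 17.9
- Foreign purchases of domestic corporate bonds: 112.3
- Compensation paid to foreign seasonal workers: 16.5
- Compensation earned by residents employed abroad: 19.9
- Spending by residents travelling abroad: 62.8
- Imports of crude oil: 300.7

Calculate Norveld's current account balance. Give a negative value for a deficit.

Goods: -300.7 + 71.0 + 152.4 - 330.5 - 91.6 = -499.4
Services: 103.9 + 45.1 - 27.1 - 62.8 = 59.1
Primary income: 19.9 + 84.8 - 16.5 = 88.2
Secondary income: 15.3 - 35.4 - 17.9 = -38.0
Current account = (-499.4) + 59.1 + 88.2 + (-38.0) = -390.1
(Excluded from the current account — financial account: increase in resident deposits held at foreign banks 67.9, new loans extended by domestic banks to foreign borrowers 61.8, foreign purchases of equities on the domestic stock exchange 91.3, foreign purchases of domestic corporate bonds 112.3.)

-390.1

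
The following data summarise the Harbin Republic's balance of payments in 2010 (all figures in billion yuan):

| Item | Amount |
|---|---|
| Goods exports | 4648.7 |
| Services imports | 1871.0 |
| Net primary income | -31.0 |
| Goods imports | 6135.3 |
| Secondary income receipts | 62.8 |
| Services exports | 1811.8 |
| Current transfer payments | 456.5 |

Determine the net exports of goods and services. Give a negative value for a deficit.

-1545.8

Goods balance = 4648.7 - 6135.3 = -1486.6
Services balance = 1811.8 - 1871.0 = -59.2
Trade balance (goods + services) = -1486.6 + (-59.2) = -1545.8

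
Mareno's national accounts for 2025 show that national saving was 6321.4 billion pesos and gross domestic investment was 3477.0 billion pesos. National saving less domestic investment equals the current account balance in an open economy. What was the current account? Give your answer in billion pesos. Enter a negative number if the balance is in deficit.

2844.4

S - I = CA (net lending to the rest of the world).
CA = S - I = 6321.4 - 3477.0 = 2844.4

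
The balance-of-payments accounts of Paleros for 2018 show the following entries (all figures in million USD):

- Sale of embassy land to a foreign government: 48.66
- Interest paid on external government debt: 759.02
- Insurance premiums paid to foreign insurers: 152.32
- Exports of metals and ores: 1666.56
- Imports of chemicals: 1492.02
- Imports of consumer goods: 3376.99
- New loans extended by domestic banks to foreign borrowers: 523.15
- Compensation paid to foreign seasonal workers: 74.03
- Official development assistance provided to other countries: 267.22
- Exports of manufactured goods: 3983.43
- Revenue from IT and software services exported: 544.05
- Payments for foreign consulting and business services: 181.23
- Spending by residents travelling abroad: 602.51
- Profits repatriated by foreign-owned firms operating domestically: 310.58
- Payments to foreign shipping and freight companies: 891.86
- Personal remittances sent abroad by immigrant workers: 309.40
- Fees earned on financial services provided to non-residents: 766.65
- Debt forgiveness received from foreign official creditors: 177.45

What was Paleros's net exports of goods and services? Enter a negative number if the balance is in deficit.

263.76

Goods: -1492.02 - 3376.99 + 3983.43 + 1666.56 = 780.98
Services: 544.05 - 152.32 - 891.86 + 766.65 - 181.23 - 602.51 = -517.22
Trade balance = 780.98 + (-517.22) = 263.76
(Excluded from the trade balance — capital account: sale of embassy land to a foreign government 48.66, debt forgiveness received from foreign official creditors 177.45; primary income: interest paid on external government debt 759.02, compensation paid to foreign seasonal workers 74.03, profits repatriated by foreign-owned firms operating domestically 310.58; financial account: new loans extended by domestic banks to foreign borrowers 523.15; secondary income: official development assistance provided to other countries 267.22, personal remittances sent abroad by immigrant workers 309.40.)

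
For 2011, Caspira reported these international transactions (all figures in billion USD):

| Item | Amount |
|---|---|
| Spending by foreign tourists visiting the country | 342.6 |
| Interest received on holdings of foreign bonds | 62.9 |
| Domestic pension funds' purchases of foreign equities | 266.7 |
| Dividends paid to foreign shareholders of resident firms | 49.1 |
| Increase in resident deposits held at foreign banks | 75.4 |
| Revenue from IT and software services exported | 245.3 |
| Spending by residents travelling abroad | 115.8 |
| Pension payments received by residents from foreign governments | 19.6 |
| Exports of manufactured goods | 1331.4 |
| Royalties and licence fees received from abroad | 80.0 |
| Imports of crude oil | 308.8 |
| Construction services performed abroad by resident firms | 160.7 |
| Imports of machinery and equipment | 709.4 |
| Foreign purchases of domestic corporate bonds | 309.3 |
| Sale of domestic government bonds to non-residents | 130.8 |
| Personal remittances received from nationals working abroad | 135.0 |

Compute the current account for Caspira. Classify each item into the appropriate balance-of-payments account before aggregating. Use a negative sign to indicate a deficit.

1194.4

Goods: 1331.4 - 709.4 - 308.8 = 313.2
Services: 80.0 + 245.3 - 115.8 + 342.6 + 160.7 = 712.8
Primary income: 62.9 - 49.1 = 13.8
Secondary income: 135.0 + 19.6 = 154.6
Current account = 313.2 + 712.8 + 13.8 + 154.6 = 1194.4
(Excluded from the current account — financial account: domestic pension funds' purchases of foreign equities 266.7, increase in resident deposits held at foreign banks 75.4, foreign purchases of domestic corporate bonds 309.3, sale of domestic government bonds to non-residents 130.8.)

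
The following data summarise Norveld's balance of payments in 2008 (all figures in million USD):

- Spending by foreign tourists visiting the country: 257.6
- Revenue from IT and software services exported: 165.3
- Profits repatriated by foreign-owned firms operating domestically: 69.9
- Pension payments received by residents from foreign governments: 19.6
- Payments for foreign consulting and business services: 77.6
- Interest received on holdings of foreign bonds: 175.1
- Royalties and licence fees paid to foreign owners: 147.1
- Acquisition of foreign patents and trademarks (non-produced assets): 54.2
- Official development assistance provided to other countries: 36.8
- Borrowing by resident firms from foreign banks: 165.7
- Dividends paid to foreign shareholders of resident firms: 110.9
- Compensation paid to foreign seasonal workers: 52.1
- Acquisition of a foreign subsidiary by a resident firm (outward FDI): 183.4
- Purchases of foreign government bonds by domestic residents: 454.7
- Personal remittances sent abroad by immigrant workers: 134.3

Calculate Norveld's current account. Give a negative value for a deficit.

Services: -147.1 + 165.3 - 77.6 + 257.6 = 198.2
Primary income: -69.9 + 175.1 - 110.9 - 52.1 = -57.8
Secondary income: -36.8 - 134.3 + 19.6 = -151.5
Current account = 198.2 + (-57.8) + (-151.5) = -11.1
(Excluded from the current account — capital account: acquisition of foreign patents and trademarks (non-produced assets) 54.2; financial account: borrowing by resident firms from foreign banks 165.7, acquisition of a foreign subsidiary by a resident firm (outward FDI) 183.4, purchases of foreign government bonds by domestic residents 454.7.)

-11.1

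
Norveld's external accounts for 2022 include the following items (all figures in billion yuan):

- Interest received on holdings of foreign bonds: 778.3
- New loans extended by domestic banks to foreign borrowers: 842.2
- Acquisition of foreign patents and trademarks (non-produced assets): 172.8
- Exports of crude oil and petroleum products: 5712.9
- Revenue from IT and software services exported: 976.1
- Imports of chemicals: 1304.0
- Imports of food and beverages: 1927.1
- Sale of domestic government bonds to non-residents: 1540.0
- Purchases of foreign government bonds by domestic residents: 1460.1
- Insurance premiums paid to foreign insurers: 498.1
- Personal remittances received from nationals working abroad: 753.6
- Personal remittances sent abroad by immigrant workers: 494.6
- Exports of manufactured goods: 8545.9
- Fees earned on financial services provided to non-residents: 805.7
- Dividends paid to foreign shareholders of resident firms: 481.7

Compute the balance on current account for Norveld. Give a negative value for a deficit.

Goods: -1304.0 + 8545.9 - 1927.1 + 5712.9 = 11027.7
Services: 976.1 + 805.7 - 498.1 = 1283.7
Primary income: 778.3 - 481.7 = 296.6
Secondary income: -494.6 + 753.6 = 259.0
Current account = 11027.7 + 1283.7 + 296.6 + 259.0 = 12867.0
(Excluded from the current account — financial account: new loans extended by domestic banks to foreign borrowers 842.2, sale of domestic government bonds to non-residents 1540.0, purchases of foreign government bonds by domestic residents 1460.1; capital account: acquisition of foreign patents and trademarks (non-produced assets) 172.8.)

12867.0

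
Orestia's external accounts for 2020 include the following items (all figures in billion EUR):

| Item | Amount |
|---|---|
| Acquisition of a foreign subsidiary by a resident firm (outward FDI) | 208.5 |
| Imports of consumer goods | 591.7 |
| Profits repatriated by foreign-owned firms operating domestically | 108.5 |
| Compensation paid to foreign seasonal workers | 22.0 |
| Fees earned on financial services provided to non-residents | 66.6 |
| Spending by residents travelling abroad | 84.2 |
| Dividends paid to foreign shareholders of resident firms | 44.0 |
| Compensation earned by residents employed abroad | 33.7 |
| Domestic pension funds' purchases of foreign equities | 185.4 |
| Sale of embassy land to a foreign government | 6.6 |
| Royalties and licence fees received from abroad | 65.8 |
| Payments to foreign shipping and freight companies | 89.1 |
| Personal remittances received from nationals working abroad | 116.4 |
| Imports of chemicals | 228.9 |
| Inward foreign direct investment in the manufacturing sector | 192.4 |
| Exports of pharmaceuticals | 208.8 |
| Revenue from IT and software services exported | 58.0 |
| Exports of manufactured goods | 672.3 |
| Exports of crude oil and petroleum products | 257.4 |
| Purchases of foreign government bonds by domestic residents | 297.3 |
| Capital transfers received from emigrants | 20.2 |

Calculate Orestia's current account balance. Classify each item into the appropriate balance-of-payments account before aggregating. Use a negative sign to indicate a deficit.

Goods: 257.4 - 591.7 - 228.9 + 208.8 + 672.3 = 317.9
Services: -84.2 - 89.1 + 65.8 + 58.0 + 66.6 = 17.1
Primary income: -108.5 + 33.7 - 44.0 - 22.0 = -140.8
Secondary income: 116.4
Current account = 317.9 + 17.1 + (-140.8) + 116.4 = 310.6
(Excluded from the current account — financial account: acquisition of a foreign subsidiary by a resident firm (outward FDI) 208.5, domestic pension funds' purchases of foreign equities 185.4, inward foreign direct investment in the manufacturing sector 192.4, purchases of foreign government bonds by domestic residents 297.3; capital account: sale of embassy land to a foreign government 6.6, capital transfers received from emigrants 20.2.)

310.6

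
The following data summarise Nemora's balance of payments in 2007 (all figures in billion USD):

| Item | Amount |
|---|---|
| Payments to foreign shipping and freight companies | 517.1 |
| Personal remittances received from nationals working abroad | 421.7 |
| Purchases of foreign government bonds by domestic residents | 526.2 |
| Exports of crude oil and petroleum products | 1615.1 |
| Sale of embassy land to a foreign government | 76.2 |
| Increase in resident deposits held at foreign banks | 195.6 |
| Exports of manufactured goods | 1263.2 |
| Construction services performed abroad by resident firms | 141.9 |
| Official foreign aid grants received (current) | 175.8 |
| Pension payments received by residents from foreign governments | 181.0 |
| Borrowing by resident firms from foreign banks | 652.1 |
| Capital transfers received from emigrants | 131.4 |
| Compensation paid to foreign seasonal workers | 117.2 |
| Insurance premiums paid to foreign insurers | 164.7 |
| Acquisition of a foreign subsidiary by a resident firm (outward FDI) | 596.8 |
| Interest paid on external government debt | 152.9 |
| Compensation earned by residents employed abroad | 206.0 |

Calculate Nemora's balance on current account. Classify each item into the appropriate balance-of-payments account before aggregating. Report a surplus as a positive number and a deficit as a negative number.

3052.8

Goods: 1263.2 + 1615.1 = 2878.3
Services: 141.9 - 164.7 - 517.1 = -539.9
Primary income: -117.2 - 152.9 + 206.0 = -64.1
Secondary income: 175.8 + 421.7 + 181.0 = 778.5
Current account = 2878.3 + (-539.9) + (-64.1) + 778.5 = 3052.8
(Excluded from the current account — financial account: purchases of foreign government bonds by domestic residents 526.2, increase in resident deposits held at foreign banks 195.6, borrowing by resident firms from foreign banks 652.1, acquisition of a foreign subsidiary by a resident firm (outward FDI) 596.8; capital account: sale of embassy land to a foreign government 76.2, capital transfers received from emigrants 131.4.)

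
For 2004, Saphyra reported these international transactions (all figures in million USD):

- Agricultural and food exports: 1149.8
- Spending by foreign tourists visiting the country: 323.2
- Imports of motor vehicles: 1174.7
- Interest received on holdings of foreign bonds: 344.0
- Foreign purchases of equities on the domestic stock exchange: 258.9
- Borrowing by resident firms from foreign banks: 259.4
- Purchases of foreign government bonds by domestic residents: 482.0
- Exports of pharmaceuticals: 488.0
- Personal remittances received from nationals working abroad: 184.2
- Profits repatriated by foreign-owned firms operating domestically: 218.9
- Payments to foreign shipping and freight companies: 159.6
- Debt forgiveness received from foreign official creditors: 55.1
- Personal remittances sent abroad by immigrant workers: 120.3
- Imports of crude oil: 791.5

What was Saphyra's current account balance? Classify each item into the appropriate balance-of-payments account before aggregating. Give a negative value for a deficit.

Goods: -1174.7 + 488.0 + 1149.8 - 791.5 = -328.4
Services: -159.6 + 323.2 = 163.6
Primary income: -218.9 + 344.0 = 125.1
Secondary income: -120.3 + 184.2 = 63.9
Current account = (-328.4) + 163.6 + 125.1 + 63.9 = 24.2
(Excluded from the current account — financial account: foreign purchases of equities on the domestic stock exchange 258.9, borrowing by resident firms from foreign banks 259.4, purchases of foreign government bonds by domestic residents 482.0; capital account: debt forgiveness received from foreign official creditors 55.1.)

24.2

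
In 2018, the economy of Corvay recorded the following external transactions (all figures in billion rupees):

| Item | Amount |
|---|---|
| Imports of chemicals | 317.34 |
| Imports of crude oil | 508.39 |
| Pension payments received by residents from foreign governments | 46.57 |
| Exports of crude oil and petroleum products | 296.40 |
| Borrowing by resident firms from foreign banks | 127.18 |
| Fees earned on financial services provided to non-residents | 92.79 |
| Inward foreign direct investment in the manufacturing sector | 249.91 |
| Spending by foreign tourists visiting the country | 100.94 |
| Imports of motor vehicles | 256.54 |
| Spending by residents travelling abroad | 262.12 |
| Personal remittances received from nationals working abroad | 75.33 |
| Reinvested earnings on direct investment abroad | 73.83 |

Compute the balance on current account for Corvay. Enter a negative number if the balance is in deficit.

-658.53

Goods: 296.40 - 508.39 - 317.34 - 256.54 = -785.87
Services: 92.79 + 100.94 - 262.12 = -68.39
Primary income: 73.83
Secondary income: 75.33 + 46.57 = 121.90
Current account = (-785.87) + (-68.39) + 73.83 + 121.90 = -658.53
(Excluded from the current account — financial account: borrowing by resident firms from foreign banks 127.18, inward foreign direct investment in the manufacturing sector 249.91.)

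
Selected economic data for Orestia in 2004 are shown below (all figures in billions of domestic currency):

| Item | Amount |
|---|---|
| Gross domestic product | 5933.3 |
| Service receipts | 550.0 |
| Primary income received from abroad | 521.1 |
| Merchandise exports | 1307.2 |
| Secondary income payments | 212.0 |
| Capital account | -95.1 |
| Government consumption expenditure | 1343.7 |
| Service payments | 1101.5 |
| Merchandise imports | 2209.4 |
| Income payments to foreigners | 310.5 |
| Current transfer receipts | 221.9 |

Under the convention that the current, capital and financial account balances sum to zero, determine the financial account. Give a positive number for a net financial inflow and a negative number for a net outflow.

1328.3

Goods balance = 1307.2 - 2209.4 = -902.2
Services balance = 550.0 - 1101.5 = -551.5
Trade balance (goods + services) = -902.2 + (-551.5) = -1453.7
Net primary income = 521.1 - 310.5 = 210.6
Net secondary income = 221.9 - 212.0 = 9.9
Current account = -1453.7 + 210.6 + 9.9 = -1233.2
Financial account = -(-1233.2 + (-95.1)) = 1328.3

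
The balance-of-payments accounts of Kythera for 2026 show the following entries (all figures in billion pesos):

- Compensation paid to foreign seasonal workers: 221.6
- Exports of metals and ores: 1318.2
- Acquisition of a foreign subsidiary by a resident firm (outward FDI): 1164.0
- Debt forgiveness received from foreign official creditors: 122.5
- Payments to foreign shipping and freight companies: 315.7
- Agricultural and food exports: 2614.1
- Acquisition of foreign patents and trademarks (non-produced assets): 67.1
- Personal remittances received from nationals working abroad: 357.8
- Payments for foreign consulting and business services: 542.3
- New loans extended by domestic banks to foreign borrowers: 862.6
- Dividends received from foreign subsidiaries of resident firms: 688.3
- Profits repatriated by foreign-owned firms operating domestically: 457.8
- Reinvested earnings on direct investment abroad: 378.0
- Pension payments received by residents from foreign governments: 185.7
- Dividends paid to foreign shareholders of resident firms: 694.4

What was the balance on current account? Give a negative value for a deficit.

3310.3

Goods: 1318.2 + 2614.1 = 3932.3
Services: -315.7 - 542.3 = -858.0
Primary income: -694.4 - 457.8 - 221.6 + 378.0 + 688.3 = -307.5
Secondary income: 357.8 + 185.7 = 543.5
Current account = 3932.3 + (-858.0) + (-307.5) + 543.5 = 3310.3
(Excluded from the current account — financial account: acquisition of a foreign subsidiary by a resident firm (outward FDI) 1164.0, new loans extended by domestic banks to foreign borrowers 862.6; capital account: debt forgiveness received from foreign official creditors 122.5, acquisition of foreign patents and trademarks (non-produced assets) 67.1.)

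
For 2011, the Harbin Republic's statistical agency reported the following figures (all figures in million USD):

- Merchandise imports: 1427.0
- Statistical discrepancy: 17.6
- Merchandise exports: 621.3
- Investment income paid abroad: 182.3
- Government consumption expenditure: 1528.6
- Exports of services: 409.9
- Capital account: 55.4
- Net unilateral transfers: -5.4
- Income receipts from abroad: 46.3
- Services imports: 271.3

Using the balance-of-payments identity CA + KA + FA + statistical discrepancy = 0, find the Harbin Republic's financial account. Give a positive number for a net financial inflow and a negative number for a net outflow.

Goods balance = 621.3 - 1427.0 = -805.7
Services balance = 409.9 - 271.3 = 138.6
Trade balance (goods + services) = -805.7 + 138.6 = -667.1
Net primary income = 46.3 - 182.3 = -136.0
Net secondary income = -5.4
Current account = -667.1 + (-136.0) + (-5.4) = -808.5
Financial account = -(-808.5 + 55.4 + 17.6) = 735.5

735.5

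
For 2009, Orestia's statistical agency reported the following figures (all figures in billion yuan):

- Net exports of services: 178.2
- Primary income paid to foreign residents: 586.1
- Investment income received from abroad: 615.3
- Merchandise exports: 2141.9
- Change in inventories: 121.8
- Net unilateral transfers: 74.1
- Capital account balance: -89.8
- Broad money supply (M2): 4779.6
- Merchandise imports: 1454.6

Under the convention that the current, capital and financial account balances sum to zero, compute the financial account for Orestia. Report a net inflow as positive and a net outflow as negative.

Goods balance = 2141.9 - 1454.6 = 687.3
Services balance = 178.2
Trade balance (goods + services) = 687.3 + 178.2 = 865.5
Net primary income = 615.3 - 586.1 = 29.2
Net secondary income = 74.1
Current account = 865.5 + 29.2 + 74.1 = 968.8
Financial account = -(968.8 + (-89.8)) = -879.0

-879.0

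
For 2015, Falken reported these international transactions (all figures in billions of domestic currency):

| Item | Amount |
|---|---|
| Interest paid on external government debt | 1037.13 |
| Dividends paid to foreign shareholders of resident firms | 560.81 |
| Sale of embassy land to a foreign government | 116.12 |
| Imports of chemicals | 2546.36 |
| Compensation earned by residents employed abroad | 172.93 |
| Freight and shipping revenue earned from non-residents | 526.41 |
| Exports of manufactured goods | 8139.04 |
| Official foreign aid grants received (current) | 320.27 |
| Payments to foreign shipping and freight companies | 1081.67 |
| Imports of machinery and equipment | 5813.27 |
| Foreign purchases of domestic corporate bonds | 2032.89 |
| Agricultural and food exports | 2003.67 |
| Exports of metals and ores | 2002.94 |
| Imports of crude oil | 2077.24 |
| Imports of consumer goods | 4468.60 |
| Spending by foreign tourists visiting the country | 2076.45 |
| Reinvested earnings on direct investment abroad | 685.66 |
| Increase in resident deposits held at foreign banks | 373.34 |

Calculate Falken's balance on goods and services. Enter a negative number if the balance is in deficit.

-1238.63

Goods: 2002.94 + 2003.67 - 4468.60 - 2077.24 - 5813.27 + 8139.04 - 2546.36 = -2759.82
Services: 526.41 - 1081.67 + 2076.45 = 1521.19
Trade balance = -2759.82 + 1521.19 = -1238.63
(Excluded from the trade balance — primary income: interest paid on external government debt 1037.13, dividends paid to foreign shareholders of resident firms 560.81, compensation earned by residents employed abroad 172.93, reinvested earnings on direct investment abroad 685.66; capital account: sale of embassy land to a foreign government 116.12; secondary income: official foreign aid grants received (current) 320.27; financial account: foreign purchases of domestic corporate bonds 2032.89, increase in resident deposits held at foreign banks 373.34.)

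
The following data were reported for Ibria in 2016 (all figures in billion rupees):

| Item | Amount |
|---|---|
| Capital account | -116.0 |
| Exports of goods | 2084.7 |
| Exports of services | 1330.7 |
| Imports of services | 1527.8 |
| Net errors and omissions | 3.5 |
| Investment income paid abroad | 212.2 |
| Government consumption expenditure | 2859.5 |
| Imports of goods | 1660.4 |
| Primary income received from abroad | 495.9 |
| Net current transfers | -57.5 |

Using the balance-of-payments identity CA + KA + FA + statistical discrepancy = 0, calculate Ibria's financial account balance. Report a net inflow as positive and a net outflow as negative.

-340.9

Goods balance = 2084.7 - 1660.4 = 424.3
Services balance = 1330.7 - 1527.8 = -197.1
Trade balance (goods + services) = 424.3 + (-197.1) = 227.2
Net primary income = 495.9 - 212.2 = 283.7
Net secondary income = -57.5
Current account = 227.2 + 283.7 + (-57.5) = 453.4
Financial account = -(453.4 + (-116.0) + 3.5) = -340.9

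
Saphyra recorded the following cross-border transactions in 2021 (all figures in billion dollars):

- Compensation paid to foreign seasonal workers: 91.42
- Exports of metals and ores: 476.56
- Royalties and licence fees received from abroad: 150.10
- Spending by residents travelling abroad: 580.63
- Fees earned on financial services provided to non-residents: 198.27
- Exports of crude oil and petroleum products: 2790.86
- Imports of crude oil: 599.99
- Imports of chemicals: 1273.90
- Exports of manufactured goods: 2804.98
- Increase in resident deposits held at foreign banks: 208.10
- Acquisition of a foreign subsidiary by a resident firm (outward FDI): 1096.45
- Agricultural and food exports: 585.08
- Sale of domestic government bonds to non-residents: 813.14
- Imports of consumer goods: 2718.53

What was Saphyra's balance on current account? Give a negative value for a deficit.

Goods: -1273.90 - 599.99 - 2718.53 + 585.08 + 476.56 + 2804.98 + 2790.86 = 2065.06
Services: 198.27 - 580.63 + 150.10 = -232.26
Primary income: -91.42
Current account = 2065.06 + (-232.26) + (-91.42) = 1741.38
(Excluded from the current account — financial account: increase in resident deposits held at foreign banks 208.10, acquisition of a foreign subsidiary by a resident firm (outward FDI) 1096.45, sale of domestic government bonds to non-residents 813.14.)

1741.38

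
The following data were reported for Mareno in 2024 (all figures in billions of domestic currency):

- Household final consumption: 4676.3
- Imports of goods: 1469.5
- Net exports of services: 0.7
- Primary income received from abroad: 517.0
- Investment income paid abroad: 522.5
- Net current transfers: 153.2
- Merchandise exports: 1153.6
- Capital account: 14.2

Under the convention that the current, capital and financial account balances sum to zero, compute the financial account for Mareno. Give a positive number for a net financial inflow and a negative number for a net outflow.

Goods balance = 1153.6 - 1469.5 = -315.9
Services balance = 0.7
Trade balance (goods + services) = -315.9 + 0.7 = -315.2
Net primary income = 517.0 - 522.5 = -5.5
Net secondary income = 153.2
Current account = -315.2 + (-5.5) + 153.2 = -167.5
Financial account = -(-167.5 + 14.2) = 153.3

153.3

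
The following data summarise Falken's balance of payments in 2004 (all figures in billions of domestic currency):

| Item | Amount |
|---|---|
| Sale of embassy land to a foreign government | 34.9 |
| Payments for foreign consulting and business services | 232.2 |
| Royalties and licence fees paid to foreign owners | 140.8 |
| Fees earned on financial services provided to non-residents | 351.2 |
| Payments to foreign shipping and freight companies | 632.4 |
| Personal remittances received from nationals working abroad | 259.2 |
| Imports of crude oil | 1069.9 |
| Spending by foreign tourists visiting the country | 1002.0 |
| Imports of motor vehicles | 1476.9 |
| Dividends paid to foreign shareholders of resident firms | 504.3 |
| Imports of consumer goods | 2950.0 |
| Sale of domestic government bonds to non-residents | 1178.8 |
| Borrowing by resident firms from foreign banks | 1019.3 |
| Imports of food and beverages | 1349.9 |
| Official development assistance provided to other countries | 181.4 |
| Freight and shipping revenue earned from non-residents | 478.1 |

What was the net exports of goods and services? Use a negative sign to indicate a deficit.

Goods: -2950.0 - 1349.9 - 1476.9 - 1069.9 = -6846.7
Services: 478.1 - 140.8 + 1002.0 + 351.2 - 632.4 - 232.2 = 825.9
Trade balance = -6846.7 + 825.9 = -6020.8
(Excluded from the trade balance — capital account: sale of embassy land to a foreign government 34.9; secondary income: personal remittances received from nationals working abroad 259.2, official development assistance provided to other countries 181.4; primary income: dividends paid to foreign shareholders of resident firms 504.3; financial account: sale of domestic government bonds to non-residents 1178.8, borrowing by resident firms from foreign banks 1019.3.)

-6020.8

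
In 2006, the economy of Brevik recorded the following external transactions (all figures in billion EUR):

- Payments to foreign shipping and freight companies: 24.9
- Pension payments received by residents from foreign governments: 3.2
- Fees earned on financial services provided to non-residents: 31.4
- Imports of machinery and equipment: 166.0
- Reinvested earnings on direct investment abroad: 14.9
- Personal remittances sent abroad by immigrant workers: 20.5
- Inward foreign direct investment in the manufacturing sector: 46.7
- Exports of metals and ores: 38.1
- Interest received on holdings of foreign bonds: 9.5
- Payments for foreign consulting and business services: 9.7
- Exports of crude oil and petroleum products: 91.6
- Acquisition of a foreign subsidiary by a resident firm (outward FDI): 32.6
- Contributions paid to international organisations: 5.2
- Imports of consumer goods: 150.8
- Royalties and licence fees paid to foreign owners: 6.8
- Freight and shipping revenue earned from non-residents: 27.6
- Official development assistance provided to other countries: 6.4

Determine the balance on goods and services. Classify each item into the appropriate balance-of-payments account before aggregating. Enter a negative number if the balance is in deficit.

-169.5

Goods: 38.1 - 166.0 - 150.8 + 91.6 = -187.1
Services: 27.6 - 6.8 + 31.4 - 24.9 - 9.7 = 17.6
Trade balance = -187.1 + 17.6 = -169.5
(Excluded from the trade balance — secondary income: pension payments received by residents from foreign governments 3.2, personal remittances sent abroad by immigrant workers 20.5, contributions paid to international organisations 5.2, official development assistance provided to other countries 6.4; primary income: reinvested earnings on direct investment abroad 14.9, interest received on holdings of foreign bonds 9.5; financial account: inward foreign direct investment in the manufacturing sector 46.7, acquisition of a foreign subsidiary by a resident firm (outward FDI) 32.6.)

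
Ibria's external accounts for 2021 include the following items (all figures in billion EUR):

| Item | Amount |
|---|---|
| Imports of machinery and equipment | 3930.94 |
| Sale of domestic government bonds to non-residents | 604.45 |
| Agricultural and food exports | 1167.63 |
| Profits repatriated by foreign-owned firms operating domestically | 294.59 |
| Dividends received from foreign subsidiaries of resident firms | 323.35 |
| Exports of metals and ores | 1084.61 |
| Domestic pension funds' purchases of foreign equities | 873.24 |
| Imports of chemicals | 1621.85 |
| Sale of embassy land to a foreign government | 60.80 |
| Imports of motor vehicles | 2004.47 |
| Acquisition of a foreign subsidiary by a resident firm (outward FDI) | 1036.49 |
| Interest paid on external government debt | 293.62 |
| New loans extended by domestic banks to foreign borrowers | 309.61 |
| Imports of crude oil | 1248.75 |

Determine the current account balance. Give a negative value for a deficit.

-6818.63

Goods: -2004.47 - 1621.85 + 1084.61 - 3930.94 - 1248.75 + 1167.63 = -6553.77
Primary income: -293.62 + 323.35 - 294.59 = -264.86
Current account = (-6553.77) + (-264.86) = -6818.63
(Excluded from the current account — financial account: sale of domestic government bonds to non-residents 604.45, domestic pension funds' purchases of foreign equities 873.24, acquisition of a foreign subsidiary by a resident firm (outward FDI) 1036.49, new loans extended by domestic banks to foreign borrowers 309.61; capital account: sale of embassy land to a foreign government 60.80.)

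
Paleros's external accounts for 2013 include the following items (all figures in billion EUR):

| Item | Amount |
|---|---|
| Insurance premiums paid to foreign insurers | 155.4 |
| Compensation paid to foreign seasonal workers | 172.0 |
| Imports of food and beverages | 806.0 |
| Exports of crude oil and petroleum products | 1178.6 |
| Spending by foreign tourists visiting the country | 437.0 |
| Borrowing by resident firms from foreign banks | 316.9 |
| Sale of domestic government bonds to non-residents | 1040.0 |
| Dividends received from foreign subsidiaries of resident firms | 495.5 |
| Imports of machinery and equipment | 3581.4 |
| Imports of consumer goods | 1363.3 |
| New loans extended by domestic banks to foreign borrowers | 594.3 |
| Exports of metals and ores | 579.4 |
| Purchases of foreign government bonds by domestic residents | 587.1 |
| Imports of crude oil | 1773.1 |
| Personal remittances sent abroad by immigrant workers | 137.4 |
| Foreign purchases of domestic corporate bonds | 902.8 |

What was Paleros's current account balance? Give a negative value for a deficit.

Goods: -1773.1 - 806.0 - 3581.4 - 1363.3 + 1178.6 + 579.4 = -5765.8
Services: 437.0 - 155.4 = 281.6
Primary income: -172.0 + 495.5 = 323.5
Secondary income: -137.4
Current account = (-5765.8) + 281.6 + 323.5 + (-137.4) = -5298.1
(Excluded from the current account — financial account: borrowing by resident firms from foreign banks 316.9, sale of domestic government bonds to non-residents 1040.0, new loans extended by domestic banks to foreign borrowers 594.3, purchases of foreign government bonds by domestic residents 587.1, foreign purchases of domestic corporate bonds 902.8.)

-5298.1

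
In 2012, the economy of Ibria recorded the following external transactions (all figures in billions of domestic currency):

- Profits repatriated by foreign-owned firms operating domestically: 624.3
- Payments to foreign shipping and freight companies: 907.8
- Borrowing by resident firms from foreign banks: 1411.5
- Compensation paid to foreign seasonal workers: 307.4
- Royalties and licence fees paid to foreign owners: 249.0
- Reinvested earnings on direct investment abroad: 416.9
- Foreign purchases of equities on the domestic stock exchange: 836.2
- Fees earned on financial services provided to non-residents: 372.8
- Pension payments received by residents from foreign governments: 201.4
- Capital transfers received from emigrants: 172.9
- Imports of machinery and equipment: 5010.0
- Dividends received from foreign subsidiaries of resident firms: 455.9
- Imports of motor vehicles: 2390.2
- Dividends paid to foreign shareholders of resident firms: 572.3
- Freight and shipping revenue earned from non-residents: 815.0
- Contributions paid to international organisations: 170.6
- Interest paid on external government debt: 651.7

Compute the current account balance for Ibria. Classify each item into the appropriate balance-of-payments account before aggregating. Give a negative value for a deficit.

-8621.3

Goods: -2390.2 - 5010.0 = -7400.2
Services: 372.8 + 815.0 - 249.0 - 907.8 = 31.0
Primary income: -624.3 + 455.9 - 572.3 - 651.7 - 307.4 + 416.9 = -1282.9
Secondary income: 201.4 - 170.6 = 30.8
Current account = (-7400.2) + 31.0 + (-1282.9) + 30.8 = -8621.3
(Excluded from the current account — financial account: borrowing by resident firms from foreign banks 1411.5, foreign purchases of equities on the domestic stock exchange 836.2; capital account: capital transfers received from emigrants 172.9.)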